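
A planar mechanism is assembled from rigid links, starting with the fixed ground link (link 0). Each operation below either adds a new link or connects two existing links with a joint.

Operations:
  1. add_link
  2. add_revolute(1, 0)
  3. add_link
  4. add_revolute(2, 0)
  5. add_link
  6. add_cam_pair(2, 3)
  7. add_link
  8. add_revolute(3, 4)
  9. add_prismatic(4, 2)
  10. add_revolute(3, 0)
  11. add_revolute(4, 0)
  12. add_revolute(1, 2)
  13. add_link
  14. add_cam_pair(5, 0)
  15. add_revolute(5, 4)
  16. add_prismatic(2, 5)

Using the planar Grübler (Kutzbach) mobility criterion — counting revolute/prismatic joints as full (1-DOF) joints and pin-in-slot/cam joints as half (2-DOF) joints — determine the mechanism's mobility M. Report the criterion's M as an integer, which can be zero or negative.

(L,J1,J2)=(1,0,0); link0 fixed
link1: (2,0,0)
R 1-0 [J1]: (2,1,0)
link2: (3,1,0)
R 2-0 [J1]: (3,2,0)
link3: (4,2,0)
C 2-3 [J2]: (4,2,1)
link4: (5,2,1)
R 3-4 [J1]: (5,3,1)
P 4-2 [J1]: (5,4,1)
R 3-0 [J1]: (5,5,1)
R 4-0 [J1]: (5,6,1)
R 1-2 [J1]: (5,7,1)
link5: (6,7,1)
C 5-0 [J2]: (6,7,2)
R 5-4 [J1]: (6,8,2)
P 2-5 [J1]: (6,9,2)
Grübler: 3·5 − 2·9 − 2 = -5

M = -5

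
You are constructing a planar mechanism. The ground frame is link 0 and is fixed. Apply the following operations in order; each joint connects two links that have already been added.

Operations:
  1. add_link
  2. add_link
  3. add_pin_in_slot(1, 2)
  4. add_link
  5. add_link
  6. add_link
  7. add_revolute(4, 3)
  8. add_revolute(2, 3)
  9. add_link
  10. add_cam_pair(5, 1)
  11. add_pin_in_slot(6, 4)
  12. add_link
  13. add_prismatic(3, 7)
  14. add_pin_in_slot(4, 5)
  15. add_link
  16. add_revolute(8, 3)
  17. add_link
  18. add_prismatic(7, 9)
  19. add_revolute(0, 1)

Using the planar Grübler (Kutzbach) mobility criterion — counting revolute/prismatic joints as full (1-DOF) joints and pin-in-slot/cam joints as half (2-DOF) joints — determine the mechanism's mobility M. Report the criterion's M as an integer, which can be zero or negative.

M = 11

[1;0;0] (link 0 is ground)
L+ [2;0;0]
L+ [3;0;0]
PS(1,2)∈J2 [3;0;1]
L+ [4;0;1]
L+ [5;0;1]
L+ [6;0;1]
R(4,3)∈J1 [6;1;1]
R(2,3)∈J1 [6;2;1]
L+ [7;2;1]
C(5,1)∈J2 [7;2;2]
PS(6,4)∈J2 [7;2;3]
L+ [8;2;3]
P(3,7)∈J1 [8;3;3]
PS(4,5)∈J2 [8;3;4]
L+ [9;3;4]
R(8,3)∈J1 [9;4;4]
L+ [10;4;4]
P(7,9)∈J1 [10;5;4]
R(0,1)∈J1 [10;6;4]
mobility = 27 − 12 − 4 = 11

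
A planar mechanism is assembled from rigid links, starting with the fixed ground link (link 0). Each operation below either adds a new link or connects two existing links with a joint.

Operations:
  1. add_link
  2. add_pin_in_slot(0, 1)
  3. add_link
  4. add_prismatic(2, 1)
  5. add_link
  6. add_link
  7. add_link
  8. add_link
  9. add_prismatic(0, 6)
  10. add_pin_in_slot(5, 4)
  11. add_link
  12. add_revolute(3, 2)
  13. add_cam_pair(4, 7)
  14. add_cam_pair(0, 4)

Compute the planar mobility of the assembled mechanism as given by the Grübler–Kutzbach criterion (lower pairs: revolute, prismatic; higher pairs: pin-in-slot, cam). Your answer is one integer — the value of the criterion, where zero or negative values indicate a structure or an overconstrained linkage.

link 0 = ground. State L|J1|J2 = 1|0|0
+link1  2|0|0
PS(0,1) f=2→J2  2|0|1
+link2  3|0|1
P(2,1) f=1→J1  3|1|1
+link3  4|1|1
+link4  5|1|1
+link5  6|1|1
+link6  7|1|1
P(0,6) f=1→J1  7|2|1
PS(5,4) f=2→J2  7|2|2
+link7  8|2|2
R(3,2) f=1→J1  8|3|2
C(4,7) f=2→J2  8|3|3
C(0,4) f=2→J2  8|3|4
M = 3(8−1)−2·3−4 = 21−6−4 = 11

M = 11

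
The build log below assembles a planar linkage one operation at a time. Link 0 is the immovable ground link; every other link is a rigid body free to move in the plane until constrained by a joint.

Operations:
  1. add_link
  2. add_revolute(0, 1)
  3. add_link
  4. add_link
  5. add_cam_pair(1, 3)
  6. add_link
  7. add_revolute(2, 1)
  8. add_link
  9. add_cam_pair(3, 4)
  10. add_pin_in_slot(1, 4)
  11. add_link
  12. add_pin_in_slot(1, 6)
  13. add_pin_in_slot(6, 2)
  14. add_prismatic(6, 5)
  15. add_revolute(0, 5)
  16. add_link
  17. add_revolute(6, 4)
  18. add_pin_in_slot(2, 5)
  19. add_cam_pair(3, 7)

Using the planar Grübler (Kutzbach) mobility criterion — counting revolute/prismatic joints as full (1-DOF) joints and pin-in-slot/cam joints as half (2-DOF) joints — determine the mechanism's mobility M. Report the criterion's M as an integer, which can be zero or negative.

L=1 J1=0 J2=0
add link → L=2 J1=0 J2=0
R@0,1 dof=1 J1 → L=2 J1=1 J2=0
add link → L=3 J1=1 J2=0
add link → L=4 J1=1 J2=0
C@1,3 dof=2 J2 → L=4 J1=1 J2=1
add link → L=5 J1=1 J2=1
R@2,1 dof=1 J1 → L=5 J1=2 J2=1
add link → L=6 J1=2 J2=1
C@3,4 dof=2 J2 → L=6 J1=2 J2=2
PS@1,4 dof=2 J2 → L=6 J1=2 J2=3
add link → L=7 J1=2 J2=3
PS@1,6 dof=2 J2 → L=7 J1=2 J2=4
PS@6,2 dof=2 J2 → L=7 J1=2 J2=5
P@6,5 dof=1 J1 → L=7 J1=3 J2=5
R@0,5 dof=1 J1 → L=7 J1=4 J2=5
add link → L=8 J1=4 J2=5
R@6,4 dof=1 J1 → L=8 J1=5 J2=5
PS@2,5 dof=2 J2 → L=8 J1=5 J2=6
C@3,7 dof=2 J2 → L=8 J1=5 J2=7
M=3(L−1)−2J1−J2=3·7−2·5−7=4

M = 4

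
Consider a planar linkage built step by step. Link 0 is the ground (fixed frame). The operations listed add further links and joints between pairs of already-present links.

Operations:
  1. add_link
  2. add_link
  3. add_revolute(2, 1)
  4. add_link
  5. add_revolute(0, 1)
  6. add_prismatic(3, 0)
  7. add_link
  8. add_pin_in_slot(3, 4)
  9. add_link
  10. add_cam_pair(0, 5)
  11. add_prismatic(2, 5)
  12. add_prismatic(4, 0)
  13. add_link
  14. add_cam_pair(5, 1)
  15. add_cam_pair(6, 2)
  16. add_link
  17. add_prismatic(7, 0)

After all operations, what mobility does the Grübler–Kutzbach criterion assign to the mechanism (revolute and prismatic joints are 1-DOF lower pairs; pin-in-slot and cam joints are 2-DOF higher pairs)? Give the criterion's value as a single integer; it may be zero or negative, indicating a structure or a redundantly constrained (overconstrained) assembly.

[1;0;0] (link 0 is ground)
L+ [2;0;0]
L+ [3;0;0]
R(2,1)∈J1 [3;1;0]
L+ [4;1;0]
R(0,1)∈J1 [4;2;0]
P(3,0)∈J1 [4;3;0]
L+ [5;3;0]
PS(3,4)∈J2 [5;3;1]
L+ [6;3;1]
C(0,5)∈J2 [6;3;2]
P(2,5)∈J1 [6;4;2]
P(4,0)∈J1 [6;5;2]
L+ [7;5;2]
C(5,1)∈J2 [7;5;3]
C(6,2)∈J2 [7;5;4]
L+ [8;5;4]
P(7,0)∈J1 [8;6;4]
mobility = 21 − 12 − 4 = 5

M = 5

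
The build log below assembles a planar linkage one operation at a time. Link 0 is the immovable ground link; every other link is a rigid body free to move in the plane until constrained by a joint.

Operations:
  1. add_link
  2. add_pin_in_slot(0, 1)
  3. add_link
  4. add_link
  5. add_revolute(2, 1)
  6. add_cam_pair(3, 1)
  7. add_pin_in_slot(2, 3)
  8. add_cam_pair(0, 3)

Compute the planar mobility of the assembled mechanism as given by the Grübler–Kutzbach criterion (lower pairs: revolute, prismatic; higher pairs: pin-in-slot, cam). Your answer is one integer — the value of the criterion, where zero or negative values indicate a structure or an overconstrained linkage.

M = 3

ground; <1,0,0>
#1 <2,0,0>
PS:0↔1 J2 <2,0,1>
#2 <3,0,1>
#3 <4,0,1>
R:2↔1 J1 <4,1,1>
C:3↔1 J2 <4,1,2>
PS:2↔3 J2 <4,1,3>
C:0↔3 J2 <4,1,4>
3×3 − 2×1 − 1×4 = 3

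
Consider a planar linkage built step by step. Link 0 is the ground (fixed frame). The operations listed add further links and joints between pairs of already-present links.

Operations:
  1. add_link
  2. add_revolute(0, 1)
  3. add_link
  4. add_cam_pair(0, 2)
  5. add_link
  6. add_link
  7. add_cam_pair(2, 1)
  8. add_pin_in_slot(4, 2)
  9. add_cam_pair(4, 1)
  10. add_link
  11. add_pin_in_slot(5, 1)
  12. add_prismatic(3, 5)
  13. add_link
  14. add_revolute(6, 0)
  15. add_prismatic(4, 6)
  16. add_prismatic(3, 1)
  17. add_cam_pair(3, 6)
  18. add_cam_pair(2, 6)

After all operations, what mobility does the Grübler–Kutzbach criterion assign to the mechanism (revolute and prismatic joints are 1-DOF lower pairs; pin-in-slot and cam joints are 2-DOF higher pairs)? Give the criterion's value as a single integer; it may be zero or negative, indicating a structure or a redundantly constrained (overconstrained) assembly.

ground; <1,0,0>
#1 <2,0,0>
R:0↔1 J1 <2,1,0>
#2 <3,1,0>
C:0↔2 J2 <3,1,1>
#3 <4,1,1>
#4 <5,1,1>
C:2↔1 J2 <5,1,2>
PS:4↔2 J2 <5,1,3>
C:4↔1 J2 <5,1,4>
#5 <6,1,4>
PS:5↔1 J2 <6,1,5>
P:3↔5 J1 <6,2,5>
#6 <7,2,5>
R:6↔0 J1 <7,3,5>
P:4↔6 J1 <7,4,5>
P:3↔1 J1 <7,5,5>
C:3↔6 J2 <7,5,6>
C:2↔6 J2 <7,5,7>
3×6 − 2×5 − 1×7 = 1

M = 1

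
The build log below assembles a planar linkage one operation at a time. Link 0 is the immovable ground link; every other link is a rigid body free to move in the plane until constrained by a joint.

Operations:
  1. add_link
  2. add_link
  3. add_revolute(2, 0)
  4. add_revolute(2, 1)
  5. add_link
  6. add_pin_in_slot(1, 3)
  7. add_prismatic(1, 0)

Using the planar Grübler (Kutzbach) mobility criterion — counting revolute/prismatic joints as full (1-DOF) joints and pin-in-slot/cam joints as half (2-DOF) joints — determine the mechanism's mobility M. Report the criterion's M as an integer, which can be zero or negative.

link 0 = ground. State L|J1|J2 = 1|0|0
+link1  2|0|0
+link2  3|0|0
R(2,0) f=1→J1  3|1|0
R(2,1) f=1→J1  3|2|0
+link3  4|2|0
PS(1,3) f=2→J2  4|2|1
P(1,0) f=1→J1  4|3|1
M = 3(4−1)−2·3−1 = 9−6−1 = 2

M = 2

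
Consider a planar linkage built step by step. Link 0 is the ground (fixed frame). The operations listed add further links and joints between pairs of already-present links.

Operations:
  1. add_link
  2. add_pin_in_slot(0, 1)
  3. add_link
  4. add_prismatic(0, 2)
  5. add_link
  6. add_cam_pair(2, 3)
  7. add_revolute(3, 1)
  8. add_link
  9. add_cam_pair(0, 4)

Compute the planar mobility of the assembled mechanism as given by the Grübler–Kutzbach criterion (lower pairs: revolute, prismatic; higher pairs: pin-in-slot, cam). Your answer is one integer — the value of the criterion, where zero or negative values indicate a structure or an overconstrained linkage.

ground; <1,0,0>
#1 <2,0,0>
PS:0↔1 J2 <2,0,1>
#2 <3,0,1>
P:0↔2 J1 <3,1,1>
#3 <4,1,1>
C:2↔3 J2 <4,1,2>
R:3↔1 J1 <4,2,2>
#4 <5,2,2>
C:0↔4 J2 <5,2,3>
3×4 − 2×2 − 1×3 = 5

M = 5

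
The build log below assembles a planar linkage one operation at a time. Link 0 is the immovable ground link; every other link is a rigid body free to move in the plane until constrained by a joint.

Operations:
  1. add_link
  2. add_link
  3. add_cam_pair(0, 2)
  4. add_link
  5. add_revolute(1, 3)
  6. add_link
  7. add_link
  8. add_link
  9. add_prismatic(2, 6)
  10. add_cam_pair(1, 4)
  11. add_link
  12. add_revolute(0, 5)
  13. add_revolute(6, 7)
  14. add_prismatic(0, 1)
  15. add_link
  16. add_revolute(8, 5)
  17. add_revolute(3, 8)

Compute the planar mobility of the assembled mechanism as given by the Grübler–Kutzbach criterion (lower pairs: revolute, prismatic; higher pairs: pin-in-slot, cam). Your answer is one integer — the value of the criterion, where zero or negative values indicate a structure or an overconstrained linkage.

[1;0;0] (link 0 is ground)
L+ [2;0;0]
L+ [3;0;0]
C(0,2)∈J2 [3;0;1]
L+ [4;0;1]
R(1,3)∈J1 [4;1;1]
L+ [5;1;1]
L+ [6;1;1]
L+ [7;1;1]
P(2,6)∈J1 [7;2;1]
C(1,4)∈J2 [7;2;2]
L+ [8;2;2]
R(0,5)∈J1 [8;3;2]
R(6,7)∈J1 [8;4;2]
P(0,1)∈J1 [8;5;2]
L+ [9;5;2]
R(8,5)∈J1 [9;6;2]
R(3,8)∈J1 [9;7;2]
mobility = 24 − 14 − 2 = 8

M = 8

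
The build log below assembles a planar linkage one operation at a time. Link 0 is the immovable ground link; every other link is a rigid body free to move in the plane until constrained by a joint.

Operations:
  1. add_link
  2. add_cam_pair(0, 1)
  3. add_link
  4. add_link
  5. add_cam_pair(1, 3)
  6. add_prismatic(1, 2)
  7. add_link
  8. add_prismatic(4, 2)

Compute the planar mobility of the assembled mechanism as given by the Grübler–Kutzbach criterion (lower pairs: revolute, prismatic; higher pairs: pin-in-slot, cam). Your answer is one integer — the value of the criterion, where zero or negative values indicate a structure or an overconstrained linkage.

[1;0;0] (link 0 is ground)
L+ [2;0;0]
C(0,1)∈J2 [2;0;1]
L+ [3;0;1]
L+ [4;0;1]
C(1,3)∈J2 [4;0;2]
P(1,2)∈J1 [4;1;2]
L+ [5;1;2]
P(4,2)∈J1 [5;2;2]
mobility = 12 − 4 − 2 = 6

M = 6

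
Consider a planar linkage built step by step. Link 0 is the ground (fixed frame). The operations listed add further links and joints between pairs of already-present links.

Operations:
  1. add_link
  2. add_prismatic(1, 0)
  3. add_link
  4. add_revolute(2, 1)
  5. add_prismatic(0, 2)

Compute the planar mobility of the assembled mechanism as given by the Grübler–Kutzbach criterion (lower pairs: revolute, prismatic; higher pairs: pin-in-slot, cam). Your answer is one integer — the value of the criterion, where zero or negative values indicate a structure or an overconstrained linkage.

M = 0

[1;0;0] (link 0 is ground)
L+ [2;0;0]
P(1,0)∈J1 [2;1;0]
L+ [3;1;0]
R(2,1)∈J1 [3;2;0]
P(0,2)∈J1 [3;3;0]
mobility = 6 − 6 − 0 = 0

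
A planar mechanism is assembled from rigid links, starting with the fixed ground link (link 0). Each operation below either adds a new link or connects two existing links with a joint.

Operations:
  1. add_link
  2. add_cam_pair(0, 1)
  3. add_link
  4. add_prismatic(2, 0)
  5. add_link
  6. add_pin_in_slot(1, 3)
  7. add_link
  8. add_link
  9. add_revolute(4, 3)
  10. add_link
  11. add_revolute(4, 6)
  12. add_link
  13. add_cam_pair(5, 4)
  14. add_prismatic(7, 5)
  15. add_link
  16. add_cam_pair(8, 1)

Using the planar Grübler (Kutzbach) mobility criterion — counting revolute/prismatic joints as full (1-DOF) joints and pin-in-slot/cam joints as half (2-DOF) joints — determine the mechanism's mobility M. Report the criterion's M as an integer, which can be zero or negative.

(L,J1,J2)=(1,0,0); link0 fixed
link1: (2,0,0)
C 0-1 [J2]: (2,0,1)
link2: (3,0,1)
P 2-0 [J1]: (3,1,1)
link3: (4,1,1)
PS 1-3 [J2]: (4,1,2)
link4: (5,1,2)
link5: (6,1,2)
R 4-3 [J1]: (6,2,2)
link6: (7,2,2)
R 4-6 [J1]: (7,3,2)
link7: (8,3,2)
C 5-4 [J2]: (8,3,3)
P 7-5 [J1]: (8,4,3)
link8: (9,4,3)
C 8-1 [J2]: (9,4,4)
Grübler: 3·8 − 2·4 − 4 = 12

M = 12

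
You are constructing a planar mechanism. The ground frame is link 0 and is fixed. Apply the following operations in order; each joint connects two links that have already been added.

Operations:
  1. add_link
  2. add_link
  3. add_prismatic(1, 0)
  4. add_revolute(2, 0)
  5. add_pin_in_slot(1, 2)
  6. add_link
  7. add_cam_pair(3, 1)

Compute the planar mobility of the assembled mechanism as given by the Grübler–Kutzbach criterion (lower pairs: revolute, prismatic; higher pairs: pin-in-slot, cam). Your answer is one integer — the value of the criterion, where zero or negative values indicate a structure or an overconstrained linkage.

M = 3

L=1 J1=0 J2=0
add link → L=2 J1=0 J2=0
add link → L=3 J1=0 J2=0
P@1,0 dof=1 J1 → L=3 J1=1 J2=0
R@2,0 dof=1 J1 → L=3 J1=2 J2=0
PS@1,2 dof=2 J2 → L=3 J1=2 J2=1
add link → L=4 J1=2 J2=1
C@3,1 dof=2 J2 → L=4 J1=2 J2=2
M=3(L−1)−2J1−J2=3·3−2·2−2=3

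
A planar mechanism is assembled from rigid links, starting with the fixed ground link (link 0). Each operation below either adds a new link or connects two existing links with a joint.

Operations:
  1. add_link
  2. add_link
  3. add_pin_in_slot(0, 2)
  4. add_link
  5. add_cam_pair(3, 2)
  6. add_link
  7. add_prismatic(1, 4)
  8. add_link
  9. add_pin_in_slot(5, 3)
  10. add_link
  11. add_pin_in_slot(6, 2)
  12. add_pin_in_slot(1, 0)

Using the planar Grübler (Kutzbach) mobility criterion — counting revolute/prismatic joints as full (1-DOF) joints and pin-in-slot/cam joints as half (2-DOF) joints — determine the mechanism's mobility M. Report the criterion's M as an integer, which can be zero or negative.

link 0 = ground. State L|J1|J2 = 1|0|0
+link1  2|0|0
+link2  3|0|0
PS(0,2) f=2→J2  3|0|1
+link3  4|0|1
C(3,2) f=2→J2  4|0|2
+link4  5|0|2
P(1,4) f=1→J1  5|1|2
+link5  6|1|2
PS(5,3) f=2→J2  6|1|3
+link6  7|1|3
PS(6,2) f=2→J2  7|1|4
PS(1,0) f=2→J2  7|1|5
M = 3(7−1)−2·1−5 = 18−2−5 = 11

M = 11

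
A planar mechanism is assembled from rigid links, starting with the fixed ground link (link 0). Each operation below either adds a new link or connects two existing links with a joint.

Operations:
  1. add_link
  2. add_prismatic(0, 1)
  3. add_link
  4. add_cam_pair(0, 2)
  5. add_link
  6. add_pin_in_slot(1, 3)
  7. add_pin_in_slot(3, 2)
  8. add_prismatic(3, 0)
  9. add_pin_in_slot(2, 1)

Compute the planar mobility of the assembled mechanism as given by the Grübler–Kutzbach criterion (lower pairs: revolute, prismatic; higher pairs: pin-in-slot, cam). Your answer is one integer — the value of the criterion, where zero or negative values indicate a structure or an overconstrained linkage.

[1;0;0] (link 0 is ground)
L+ [2;0;0]
P(0,1)∈J1 [2;1;0]
L+ [3;1;0]
C(0,2)∈J2 [3;1;1]
L+ [4;1;1]
PS(1,3)∈J2 [4;1;2]
PS(3,2)∈J2 [4;1;3]
P(3,0)∈J1 [4;2;3]
PS(2,1)∈J2 [4;2;4]
mobility = 9 − 4 − 4 = 1

M = 1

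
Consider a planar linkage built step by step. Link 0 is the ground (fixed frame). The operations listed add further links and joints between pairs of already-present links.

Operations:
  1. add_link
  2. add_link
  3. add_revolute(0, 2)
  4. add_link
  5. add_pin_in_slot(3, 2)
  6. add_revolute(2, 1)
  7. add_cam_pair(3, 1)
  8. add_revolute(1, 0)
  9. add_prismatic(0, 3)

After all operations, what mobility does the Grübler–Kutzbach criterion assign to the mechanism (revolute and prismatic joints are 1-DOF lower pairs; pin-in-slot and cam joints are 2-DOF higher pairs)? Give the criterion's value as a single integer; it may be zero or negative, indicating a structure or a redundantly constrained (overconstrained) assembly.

M = -1

link 0 = ground. State L|J1|J2 = 1|0|0
+link1  2|0|0
+link2  3|0|0
R(0,2) f=1→J1  3|1|0
+link3  4|1|0
PS(3,2) f=2→J2  4|1|1
R(2,1) f=1→J1  4|2|1
C(3,1) f=2→J2  4|2|2
R(1,0) f=1→J1  4|3|2
P(0,3) f=1→J1  4|4|2
M = 3(4−1)−2·4−2 = 9−8−2 = -1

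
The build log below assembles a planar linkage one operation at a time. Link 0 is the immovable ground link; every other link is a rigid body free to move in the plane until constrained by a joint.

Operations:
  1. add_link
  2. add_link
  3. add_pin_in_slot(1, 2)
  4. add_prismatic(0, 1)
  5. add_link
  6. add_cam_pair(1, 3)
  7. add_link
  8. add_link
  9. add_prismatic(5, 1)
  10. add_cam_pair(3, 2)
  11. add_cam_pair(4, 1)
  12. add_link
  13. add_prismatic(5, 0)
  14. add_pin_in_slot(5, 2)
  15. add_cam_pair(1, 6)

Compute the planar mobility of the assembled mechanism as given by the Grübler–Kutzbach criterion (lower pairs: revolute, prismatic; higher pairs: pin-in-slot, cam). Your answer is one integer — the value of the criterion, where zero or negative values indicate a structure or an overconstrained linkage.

L=1 J1=0 J2=0
add link → L=2 J1=0 J2=0
add link → L=3 J1=0 J2=0
PS@1,2 dof=2 J2 → L=3 J1=0 J2=1
P@0,1 dof=1 J1 → L=3 J1=1 J2=1
add link → L=4 J1=1 J2=1
C@1,3 dof=2 J2 → L=4 J1=1 J2=2
add link → L=5 J1=1 J2=2
add link → L=6 J1=1 J2=2
P@5,1 dof=1 J1 → L=6 J1=2 J2=2
C@3,2 dof=2 J2 → L=6 J1=2 J2=3
C@4,1 dof=2 J2 → L=6 J1=2 J2=4
add link → L=7 J1=2 J2=4
P@5,0 dof=1 J1 → L=7 J1=3 J2=4
PS@5,2 dof=2 J2 → L=7 J1=3 J2=5
C@1,6 dof=2 J2 → L=7 J1=3 J2=6
M=3(L−1)−2J1−J2=3·6−2·3−6=6

M = 6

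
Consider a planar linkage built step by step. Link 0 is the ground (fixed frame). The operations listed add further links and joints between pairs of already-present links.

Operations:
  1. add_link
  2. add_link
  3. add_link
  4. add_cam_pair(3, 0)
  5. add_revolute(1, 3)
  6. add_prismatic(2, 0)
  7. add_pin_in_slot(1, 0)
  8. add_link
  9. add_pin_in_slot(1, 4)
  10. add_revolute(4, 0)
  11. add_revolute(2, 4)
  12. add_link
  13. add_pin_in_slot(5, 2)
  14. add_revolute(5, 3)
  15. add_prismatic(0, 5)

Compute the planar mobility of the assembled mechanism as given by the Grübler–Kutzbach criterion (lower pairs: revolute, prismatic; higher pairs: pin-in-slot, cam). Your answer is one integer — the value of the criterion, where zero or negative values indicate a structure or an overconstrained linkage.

M = -1

link 0 = ground. State L|J1|J2 = 1|0|0
+link1  2|0|0
+link2  3|0|0
+link3  4|0|0
C(3,0) f=2→J2  4|0|1
R(1,3) f=1→J1  4|1|1
P(2,0) f=1→J1  4|2|1
PS(1,0) f=2→J2  4|2|2
+link4  5|2|2
PS(1,4) f=2→J2  5|2|3
R(4,0) f=1→J1  5|3|3
R(2,4) f=1→J1  5|4|3
+link5  6|4|3
PS(5,2) f=2→J2  6|4|4
R(5,3) f=1→J1  6|5|4
P(0,5) f=1→J1  6|6|4
M = 3(6−1)−2·6−4 = 15−12−4 = -1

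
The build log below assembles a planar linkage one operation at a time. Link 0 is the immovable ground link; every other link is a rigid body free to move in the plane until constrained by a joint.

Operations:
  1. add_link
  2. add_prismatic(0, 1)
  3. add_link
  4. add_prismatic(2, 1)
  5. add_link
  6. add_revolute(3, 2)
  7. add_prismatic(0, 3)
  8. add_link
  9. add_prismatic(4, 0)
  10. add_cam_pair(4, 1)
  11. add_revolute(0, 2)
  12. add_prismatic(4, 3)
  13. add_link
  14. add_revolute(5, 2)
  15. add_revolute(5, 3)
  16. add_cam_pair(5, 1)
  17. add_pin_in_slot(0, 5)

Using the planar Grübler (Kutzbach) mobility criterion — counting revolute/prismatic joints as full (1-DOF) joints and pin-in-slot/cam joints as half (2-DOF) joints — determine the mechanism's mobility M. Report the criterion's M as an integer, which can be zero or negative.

L=1 J1=0 J2=0
add link → L=2 J1=0 J2=0
P@0,1 dof=1 J1 → L=2 J1=1 J2=0
add link → L=3 J1=1 J2=0
P@2,1 dof=1 J1 → L=3 J1=2 J2=0
add link → L=4 J1=2 J2=0
R@3,2 dof=1 J1 → L=4 J1=3 J2=0
P@0,3 dof=1 J1 → L=4 J1=4 J2=0
add link → L=5 J1=4 J2=0
P@4,0 dof=1 J1 → L=5 J1=5 J2=0
C@4,1 dof=2 J2 → L=5 J1=5 J2=1
R@0,2 dof=1 J1 → L=5 J1=6 J2=1
P@4,3 dof=1 J1 → L=5 J1=7 J2=1
add link → L=6 J1=7 J2=1
R@5,2 dof=1 J1 → L=6 J1=8 J2=1
R@5,3 dof=1 J1 → L=6 J1=9 J2=1
C@5,1 dof=2 J2 → L=6 J1=9 J2=2
PS@0,5 dof=2 J2 → L=6 J1=9 J2=3
M=3(L−1)−2J1−J2=3·5−2·9−3=-6

M = -6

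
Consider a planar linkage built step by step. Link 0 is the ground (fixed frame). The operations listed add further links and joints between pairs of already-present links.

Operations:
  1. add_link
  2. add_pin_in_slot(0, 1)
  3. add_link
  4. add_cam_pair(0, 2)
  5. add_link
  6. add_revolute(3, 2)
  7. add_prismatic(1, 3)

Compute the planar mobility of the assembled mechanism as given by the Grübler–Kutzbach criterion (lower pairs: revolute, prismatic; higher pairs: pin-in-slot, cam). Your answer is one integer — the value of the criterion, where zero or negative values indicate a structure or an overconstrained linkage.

M = 3

ground; <1,0,0>
#1 <2,0,0>
PS:0↔1 J2 <2,0,1>
#2 <3,0,1>
C:0↔2 J2 <3,0,2>
#3 <4,0,2>
R:3↔2 J1 <4,1,2>
P:1↔3 J1 <4,2,2>
3×3 − 2×2 − 1×2 = 3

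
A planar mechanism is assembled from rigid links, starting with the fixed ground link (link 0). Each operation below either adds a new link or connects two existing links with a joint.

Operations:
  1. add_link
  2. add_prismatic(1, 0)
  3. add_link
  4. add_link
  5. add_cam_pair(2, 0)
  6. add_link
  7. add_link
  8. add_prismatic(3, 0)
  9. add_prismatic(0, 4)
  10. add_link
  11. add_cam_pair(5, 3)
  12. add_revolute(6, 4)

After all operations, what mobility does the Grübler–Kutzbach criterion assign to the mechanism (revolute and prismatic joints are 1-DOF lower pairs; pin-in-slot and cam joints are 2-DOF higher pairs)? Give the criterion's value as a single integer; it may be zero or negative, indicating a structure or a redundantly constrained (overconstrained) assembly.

M = 8

L=1 J1=0 J2=0
add link → L=2 J1=0 J2=0
P@1,0 dof=1 J1 → L=2 J1=1 J2=0
add link → L=3 J1=1 J2=0
add link → L=4 J1=1 J2=0
C@2,0 dof=2 J2 → L=4 J1=1 J2=1
add link → L=5 J1=1 J2=1
add link → L=6 J1=1 J2=1
P@3,0 dof=1 J1 → L=6 J1=2 J2=1
P@0,4 dof=1 J1 → L=6 J1=3 J2=1
add link → L=7 J1=3 J2=1
C@5,3 dof=2 J2 → L=7 J1=3 J2=2
R@6,4 dof=1 J1 → L=7 J1=4 J2=2
M=3(L−1)−2J1−J2=3·6−2·4−2=8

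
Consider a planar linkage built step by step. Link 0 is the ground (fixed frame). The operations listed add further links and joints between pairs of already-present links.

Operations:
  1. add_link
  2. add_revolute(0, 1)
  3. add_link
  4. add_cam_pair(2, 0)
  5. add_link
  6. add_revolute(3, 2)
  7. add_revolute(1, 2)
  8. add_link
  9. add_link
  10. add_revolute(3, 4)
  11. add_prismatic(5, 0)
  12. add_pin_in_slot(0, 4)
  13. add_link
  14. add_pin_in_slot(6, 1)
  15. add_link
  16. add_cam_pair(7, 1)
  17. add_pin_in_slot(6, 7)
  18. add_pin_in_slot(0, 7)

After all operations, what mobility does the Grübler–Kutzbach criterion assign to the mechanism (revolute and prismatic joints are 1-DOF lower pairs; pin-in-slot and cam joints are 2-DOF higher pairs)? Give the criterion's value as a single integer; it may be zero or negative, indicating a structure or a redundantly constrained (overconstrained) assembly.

M = 5

(L,J1,J2)=(1,0,0); link0 fixed
link1: (2,0,0)
R 0-1 [J1]: (2,1,0)
link2: (3,1,0)
C 2-0 [J2]: (3,1,1)
link3: (4,1,1)
R 3-2 [J1]: (4,2,1)
R 1-2 [J1]: (4,3,1)
link4: (5,3,1)
link5: (6,3,1)
R 3-4 [J1]: (6,4,1)
P 5-0 [J1]: (6,5,1)
PS 0-4 [J2]: (6,5,2)
link6: (7,5,2)
PS 6-1 [J2]: (7,5,3)
link7: (8,5,3)
C 7-1 [J2]: (8,5,4)
PS 6-7 [J2]: (8,5,5)
PS 0-7 [J2]: (8,5,6)
Grübler: 3·7 − 2·5 − 6 = 5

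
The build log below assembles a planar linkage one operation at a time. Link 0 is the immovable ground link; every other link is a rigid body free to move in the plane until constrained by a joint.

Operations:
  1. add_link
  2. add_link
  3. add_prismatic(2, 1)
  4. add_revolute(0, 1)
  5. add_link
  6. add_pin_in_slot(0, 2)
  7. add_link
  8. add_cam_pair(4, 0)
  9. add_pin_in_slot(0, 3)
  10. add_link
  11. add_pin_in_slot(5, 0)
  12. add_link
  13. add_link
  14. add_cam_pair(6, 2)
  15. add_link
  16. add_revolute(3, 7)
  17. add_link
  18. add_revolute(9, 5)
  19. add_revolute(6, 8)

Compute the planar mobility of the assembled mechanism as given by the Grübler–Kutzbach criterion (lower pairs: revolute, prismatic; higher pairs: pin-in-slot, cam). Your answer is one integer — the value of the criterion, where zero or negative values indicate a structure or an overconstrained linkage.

ground; <1,0,0>
#1 <2,0,0>
#2 <3,0,0>
P:2↔1 J1 <3,1,0>
R:0↔1 J1 <3,2,0>
#3 <4,2,0>
PS:0↔2 J2 <4,2,1>
#4 <5,2,1>
C:4↔0 J2 <5,2,2>
PS:0↔3 J2 <5,2,3>
#5 <6,2,3>
PS:5↔0 J2 <6,2,4>
#6 <7,2,4>
#7 <8,2,4>
C:6↔2 J2 <8,2,5>
#8 <9,2,5>
R:3↔7 J1 <9,3,5>
#9 <10,3,5>
R:9↔5 J1 <10,4,5>
R:6↔8 J1 <10,5,5>
3×9 − 2×5 − 1×5 = 12

M = 12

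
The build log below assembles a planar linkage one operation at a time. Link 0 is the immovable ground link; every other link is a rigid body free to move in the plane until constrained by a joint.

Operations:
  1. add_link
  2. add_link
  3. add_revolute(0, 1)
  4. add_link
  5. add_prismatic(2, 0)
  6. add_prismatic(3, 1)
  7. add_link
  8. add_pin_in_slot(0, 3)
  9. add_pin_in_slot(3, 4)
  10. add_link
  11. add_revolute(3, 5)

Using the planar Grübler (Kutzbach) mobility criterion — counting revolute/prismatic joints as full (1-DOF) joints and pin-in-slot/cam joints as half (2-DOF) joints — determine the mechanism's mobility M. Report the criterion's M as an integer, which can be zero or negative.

M = 5

L=1 J1=0 J2=0
add link → L=2 J1=0 J2=0
add link → L=3 J1=0 J2=0
R@0,1 dof=1 J1 → L=3 J1=1 J2=0
add link → L=4 J1=1 J2=0
P@2,0 dof=1 J1 → L=4 J1=2 J2=0
P@3,1 dof=1 J1 → L=4 J1=3 J2=0
add link → L=5 J1=3 J2=0
PS@0,3 dof=2 J2 → L=5 J1=3 J2=1
PS@3,4 dof=2 J2 → L=5 J1=3 J2=2
add link → L=6 J1=3 J2=2
R@3,5 dof=1 J1 → L=6 J1=4 J2=2
M=3(L−1)−2J1−J2=3·5−2·4−2=5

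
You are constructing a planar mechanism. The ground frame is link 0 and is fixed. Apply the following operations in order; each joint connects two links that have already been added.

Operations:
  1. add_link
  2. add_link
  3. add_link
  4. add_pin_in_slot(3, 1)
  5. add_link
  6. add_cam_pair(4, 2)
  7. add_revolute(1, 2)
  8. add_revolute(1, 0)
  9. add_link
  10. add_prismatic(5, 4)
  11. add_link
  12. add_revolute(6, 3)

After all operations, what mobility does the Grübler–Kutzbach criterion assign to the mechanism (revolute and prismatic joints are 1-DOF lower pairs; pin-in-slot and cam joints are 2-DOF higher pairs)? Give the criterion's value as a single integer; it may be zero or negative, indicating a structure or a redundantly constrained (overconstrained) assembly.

M = 8

L=1 J1=0 J2=0
add link → L=2 J1=0 J2=0
add link → L=3 J1=0 J2=0
add link → L=4 J1=0 J2=0
PS@3,1 dof=2 J2 → L=4 J1=0 J2=1
add link → L=5 J1=0 J2=1
C@4,2 dof=2 J2 → L=5 J1=0 J2=2
R@1,2 dof=1 J1 → L=5 J1=1 J2=2
R@1,0 dof=1 J1 → L=5 J1=2 J2=2
add link → L=6 J1=2 J2=2
P@5,4 dof=1 J1 → L=6 J1=3 J2=2
add link → L=7 J1=3 J2=2
R@6,3 dof=1 J1 → L=7 J1=4 J2=2
M=3(L−1)−2J1−J2=3·6−2·4−2=8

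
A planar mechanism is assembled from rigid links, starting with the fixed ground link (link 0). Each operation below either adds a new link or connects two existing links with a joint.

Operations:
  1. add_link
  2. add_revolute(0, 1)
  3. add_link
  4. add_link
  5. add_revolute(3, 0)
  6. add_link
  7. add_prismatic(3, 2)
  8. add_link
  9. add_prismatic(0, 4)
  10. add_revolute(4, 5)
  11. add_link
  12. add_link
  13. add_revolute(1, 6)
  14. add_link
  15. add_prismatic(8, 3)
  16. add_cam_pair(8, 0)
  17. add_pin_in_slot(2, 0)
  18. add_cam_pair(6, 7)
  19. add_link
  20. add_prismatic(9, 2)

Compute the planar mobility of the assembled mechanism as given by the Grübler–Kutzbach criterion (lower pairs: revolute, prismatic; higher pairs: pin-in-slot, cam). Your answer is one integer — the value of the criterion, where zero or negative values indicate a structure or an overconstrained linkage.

M = 8

[1;0;0] (link 0 is ground)
L+ [2;0;0]
R(0,1)∈J1 [2;1;0]
L+ [3;1;0]
L+ [4;1;0]
R(3,0)∈J1 [4;2;0]
L+ [5;2;0]
P(3,2)∈J1 [5;3;0]
L+ [6;3;0]
P(0,4)∈J1 [6;4;0]
R(4,5)∈J1 [6;5;0]
L+ [7;5;0]
L+ [8;5;0]
R(1,6)∈J1 [8;6;0]
L+ [9;6;0]
P(8,3)∈J1 [9;7;0]
C(8,0)∈J2 [9;7;1]
PS(2,0)∈J2 [9;7;2]
C(6,7)∈J2 [9;7;3]
L+ [10;7;3]
P(9,2)∈J1 [10;8;3]
mobility = 27 − 16 − 3 = 8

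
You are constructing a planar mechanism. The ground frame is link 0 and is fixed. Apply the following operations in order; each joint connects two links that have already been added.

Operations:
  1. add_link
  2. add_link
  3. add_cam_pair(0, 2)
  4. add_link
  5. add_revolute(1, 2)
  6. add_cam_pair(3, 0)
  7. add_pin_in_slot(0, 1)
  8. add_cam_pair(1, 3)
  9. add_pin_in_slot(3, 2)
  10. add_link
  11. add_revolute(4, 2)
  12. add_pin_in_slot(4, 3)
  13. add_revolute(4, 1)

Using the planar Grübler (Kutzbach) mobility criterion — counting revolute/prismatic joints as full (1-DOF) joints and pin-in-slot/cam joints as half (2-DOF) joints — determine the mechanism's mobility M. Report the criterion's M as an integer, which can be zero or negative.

ground; <1,0,0>
#1 <2,0,0>
#2 <3,0,0>
C:0↔2 J2 <3,0,1>
#3 <4,0,1>
R:1↔2 J1 <4,1,1>
C:3↔0 J2 <4,1,2>
PS:0↔1 J2 <4,1,3>
C:1↔3 J2 <4,1,4>
PS:3↔2 J2 <4,1,5>
#4 <5,1,5>
R:4↔2 J1 <5,2,5>
PS:4↔3 J2 <5,2,6>
R:4↔1 J1 <5,3,6>
3×4 − 2×3 − 1×6 = 0

M = 0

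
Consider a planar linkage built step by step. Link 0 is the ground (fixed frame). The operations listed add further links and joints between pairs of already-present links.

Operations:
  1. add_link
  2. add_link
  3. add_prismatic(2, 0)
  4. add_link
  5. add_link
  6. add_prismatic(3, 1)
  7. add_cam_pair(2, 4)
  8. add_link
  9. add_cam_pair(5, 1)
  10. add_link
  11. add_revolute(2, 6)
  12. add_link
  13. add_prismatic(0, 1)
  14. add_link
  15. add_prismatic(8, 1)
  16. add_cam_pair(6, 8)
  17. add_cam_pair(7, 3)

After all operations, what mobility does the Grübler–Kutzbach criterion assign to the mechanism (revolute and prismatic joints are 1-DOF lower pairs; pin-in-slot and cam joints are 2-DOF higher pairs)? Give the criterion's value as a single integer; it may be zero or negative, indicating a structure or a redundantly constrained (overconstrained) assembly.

M = 10

(L,J1,J2)=(1,0,0); link0 fixed
link1: (2,0,0)
link2: (3,0,0)
P 2-0 [J1]: (3,1,0)
link3: (4,1,0)
link4: (5,1,0)
P 3-1 [J1]: (5,2,0)
C 2-4 [J2]: (5,2,1)
link5: (6,2,1)
C 5-1 [J2]: (6,2,2)
link6: (7,2,2)
R 2-6 [J1]: (7,3,2)
link7: (8,3,2)
P 0-1 [J1]: (8,4,2)
link8: (9,4,2)
P 8-1 [J1]: (9,5,2)
C 6-8 [J2]: (9,5,3)
C 7-3 [J2]: (9,5,4)
Grübler: 3·8 − 2·5 − 4 = 10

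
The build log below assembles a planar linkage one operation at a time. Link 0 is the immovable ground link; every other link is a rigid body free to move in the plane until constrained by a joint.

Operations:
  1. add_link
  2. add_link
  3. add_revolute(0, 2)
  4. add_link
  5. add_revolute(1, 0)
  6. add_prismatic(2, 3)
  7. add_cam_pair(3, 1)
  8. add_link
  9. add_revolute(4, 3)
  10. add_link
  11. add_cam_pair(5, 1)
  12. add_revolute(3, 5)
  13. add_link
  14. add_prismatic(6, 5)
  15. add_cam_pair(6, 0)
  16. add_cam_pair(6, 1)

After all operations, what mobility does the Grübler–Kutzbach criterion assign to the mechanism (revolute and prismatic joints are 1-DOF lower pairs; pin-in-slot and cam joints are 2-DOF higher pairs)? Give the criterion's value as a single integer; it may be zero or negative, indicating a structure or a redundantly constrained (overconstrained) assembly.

M = 2

[1;0;0] (link 0 is ground)
L+ [2;0;0]
L+ [3;0;0]
R(0,2)∈J1 [3;1;0]
L+ [4;1;0]
R(1,0)∈J1 [4;2;0]
P(2,3)∈J1 [4;3;0]
C(3,1)∈J2 [4;3;1]
L+ [5;3;1]
R(4,3)∈J1 [5;4;1]
L+ [6;4;1]
C(5,1)∈J2 [6;4;2]
R(3,5)∈J1 [6;5;2]
L+ [7;5;2]
P(6,5)∈J1 [7;6;2]
C(6,0)∈J2 [7;6;3]
C(6,1)∈J2 [7;6;4]
mobility = 18 − 12 − 4 = 2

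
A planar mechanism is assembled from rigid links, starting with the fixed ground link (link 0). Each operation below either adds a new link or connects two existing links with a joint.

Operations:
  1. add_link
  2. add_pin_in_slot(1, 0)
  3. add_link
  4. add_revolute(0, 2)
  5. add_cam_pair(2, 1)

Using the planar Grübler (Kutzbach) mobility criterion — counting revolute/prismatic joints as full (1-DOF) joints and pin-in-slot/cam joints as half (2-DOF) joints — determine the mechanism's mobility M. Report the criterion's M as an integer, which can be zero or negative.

(L,J1,J2)=(1,0,0); link0 fixed
link1: (2,0,0)
PS 1-0 [J2]: (2,0,1)
link2: (3,0,1)
R 0-2 [J1]: (3,1,1)
C 2-1 [J2]: (3,1,2)
Grübler: 3·2 − 2·1 − 2 = 2

M = 2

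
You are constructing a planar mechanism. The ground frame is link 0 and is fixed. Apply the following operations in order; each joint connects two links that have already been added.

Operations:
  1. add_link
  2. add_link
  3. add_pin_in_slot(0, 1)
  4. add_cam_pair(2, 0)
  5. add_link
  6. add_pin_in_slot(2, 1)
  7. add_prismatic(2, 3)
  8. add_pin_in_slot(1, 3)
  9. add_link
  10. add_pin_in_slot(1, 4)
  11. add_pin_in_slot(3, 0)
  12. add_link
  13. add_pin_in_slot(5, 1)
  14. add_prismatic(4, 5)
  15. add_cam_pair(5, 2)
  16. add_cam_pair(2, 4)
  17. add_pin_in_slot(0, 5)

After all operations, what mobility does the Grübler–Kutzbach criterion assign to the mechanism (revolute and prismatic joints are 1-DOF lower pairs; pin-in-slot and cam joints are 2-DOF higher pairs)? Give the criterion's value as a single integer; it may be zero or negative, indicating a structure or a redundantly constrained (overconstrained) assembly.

M = 1

[1;0;0] (link 0 is ground)
L+ [2;0;0]
L+ [3;0;0]
PS(0,1)∈J2 [3;0;1]
C(2,0)∈J2 [3;0;2]
L+ [4;0;2]
PS(2,1)∈J2 [4;0;3]
P(2,3)∈J1 [4;1;3]
PS(1,3)∈J2 [4;1;4]
L+ [5;1;4]
PS(1,4)∈J2 [5;1;5]
PS(3,0)∈J2 [5;1;6]
L+ [6;1;6]
PS(5,1)∈J2 [6;1;7]
P(4,5)∈J1 [6;2;7]
C(5,2)∈J2 [6;2;8]
C(2,4)∈J2 [6;2;9]
PS(0,5)∈J2 [6;2;10]
mobility = 15 − 4 − 10 = 1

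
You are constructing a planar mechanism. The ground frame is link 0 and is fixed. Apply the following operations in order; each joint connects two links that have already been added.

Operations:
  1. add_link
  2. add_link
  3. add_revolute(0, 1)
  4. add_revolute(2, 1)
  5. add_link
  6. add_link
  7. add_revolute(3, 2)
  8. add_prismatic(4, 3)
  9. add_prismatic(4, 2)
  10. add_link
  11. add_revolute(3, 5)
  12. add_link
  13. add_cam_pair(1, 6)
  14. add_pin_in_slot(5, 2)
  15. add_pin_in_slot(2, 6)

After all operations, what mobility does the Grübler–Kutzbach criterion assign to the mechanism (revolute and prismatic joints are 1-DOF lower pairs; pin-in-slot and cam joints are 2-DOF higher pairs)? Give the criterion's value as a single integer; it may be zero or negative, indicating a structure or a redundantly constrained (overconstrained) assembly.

ground; <1,0,0>
#1 <2,0,0>
#2 <3,0,0>
R:0↔1 J1 <3,1,0>
R:2↔1 J1 <3,2,0>
#3 <4,2,0>
#4 <5,2,0>
R:3↔2 J1 <5,3,0>
P:4↔3 J1 <5,4,0>
P:4↔2 J1 <5,5,0>
#5 <6,5,0>
R:3↔5 J1 <6,6,0>
#6 <7,6,0>
C:1↔6 J2 <7,6,1>
PS:5↔2 J2 <7,6,2>
PS:2↔6 J2 <7,6,3>
3×6 − 2×6 − 1×3 = 3

M = 3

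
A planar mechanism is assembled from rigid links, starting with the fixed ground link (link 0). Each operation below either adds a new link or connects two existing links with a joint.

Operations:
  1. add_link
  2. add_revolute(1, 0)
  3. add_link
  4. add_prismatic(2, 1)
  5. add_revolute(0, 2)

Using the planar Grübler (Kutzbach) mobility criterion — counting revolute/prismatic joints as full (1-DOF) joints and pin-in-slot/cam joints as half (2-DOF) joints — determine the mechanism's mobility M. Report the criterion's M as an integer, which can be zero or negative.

M = 0

link 0 = ground. State L|J1|J2 = 1|0|0
+link1  2|0|0
R(1,0) f=1→J1  2|1|0
+link2  3|1|0
P(2,1) f=1→J1  3|2|0
R(0,2) f=1→J1  3|3|0
M = 3(3−1)−2·3−0 = 6−6−0 = 0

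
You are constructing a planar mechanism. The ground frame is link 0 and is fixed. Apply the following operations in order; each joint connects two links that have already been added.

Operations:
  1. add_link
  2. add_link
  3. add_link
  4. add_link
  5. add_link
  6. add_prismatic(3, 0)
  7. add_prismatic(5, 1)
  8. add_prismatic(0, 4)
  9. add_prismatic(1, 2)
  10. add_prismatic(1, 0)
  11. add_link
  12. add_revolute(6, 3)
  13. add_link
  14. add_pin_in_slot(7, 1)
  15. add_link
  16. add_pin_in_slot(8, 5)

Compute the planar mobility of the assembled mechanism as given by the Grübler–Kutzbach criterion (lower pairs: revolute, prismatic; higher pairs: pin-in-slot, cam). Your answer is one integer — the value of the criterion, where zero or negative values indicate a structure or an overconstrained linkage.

[1;0;0] (link 0 is ground)
L+ [2;0;0]
L+ [3;0;0]
L+ [4;0;0]
L+ [5;0;0]
L+ [6;0;0]
P(3,0)∈J1 [6;1;0]
P(5,1)∈J1 [6;2;0]
P(0,4)∈J1 [6;3;0]
P(1,2)∈J1 [6;4;0]
P(1,0)∈J1 [6;5;0]
L+ [7;5;0]
R(6,3)∈J1 [7;6;0]
L+ [8;6;0]
PS(7,1)∈J2 [8;6;1]
L+ [9;6;1]
PS(8,5)∈J2 [9;6;2]
mobility = 24 − 12 − 2 = 10

M = 10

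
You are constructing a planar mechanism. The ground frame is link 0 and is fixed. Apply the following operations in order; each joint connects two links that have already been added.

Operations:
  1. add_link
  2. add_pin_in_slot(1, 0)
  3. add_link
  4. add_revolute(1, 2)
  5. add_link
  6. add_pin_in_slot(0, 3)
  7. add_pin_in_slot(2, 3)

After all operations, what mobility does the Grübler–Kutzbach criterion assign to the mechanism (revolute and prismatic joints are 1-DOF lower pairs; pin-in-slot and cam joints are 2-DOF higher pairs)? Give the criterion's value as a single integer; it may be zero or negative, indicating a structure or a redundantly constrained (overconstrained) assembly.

link 0 = ground. State L|J1|J2 = 1|0|0
+link1  2|0|0
PS(1,0) f=2→J2  2|0|1
+link2  3|0|1
R(1,2) f=1→J1  3|1|1
+link3  4|1|1
PS(0,3) f=2→J2  4|1|2
PS(2,3) f=2→J2  4|1|3
M = 3(4−1)−2·1−3 = 9−2−3 = 4

M = 4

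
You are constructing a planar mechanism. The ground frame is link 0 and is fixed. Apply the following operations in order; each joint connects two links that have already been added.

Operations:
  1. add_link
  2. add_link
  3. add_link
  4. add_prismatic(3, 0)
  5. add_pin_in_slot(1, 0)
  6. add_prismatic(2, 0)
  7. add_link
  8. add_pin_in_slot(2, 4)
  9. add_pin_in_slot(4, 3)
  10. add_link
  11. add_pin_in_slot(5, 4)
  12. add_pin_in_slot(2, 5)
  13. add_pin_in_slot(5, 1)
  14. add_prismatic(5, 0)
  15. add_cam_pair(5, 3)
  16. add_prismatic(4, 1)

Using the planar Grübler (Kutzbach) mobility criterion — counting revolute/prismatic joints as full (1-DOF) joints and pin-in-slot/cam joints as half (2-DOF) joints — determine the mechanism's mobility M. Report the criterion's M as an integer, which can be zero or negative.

M = 0

ground; <1,0,0>
#1 <2,0,0>
#2 <3,0,0>
#3 <4,0,0>
P:3↔0 J1 <4,1,0>
PS:1↔0 J2 <4,1,1>
P:2↔0 J1 <4,2,1>
#4 <5,2,1>
PS:2↔4 J2 <5,2,2>
PS:4↔3 J2 <5,2,3>
#5 <6,2,3>
PS:5↔4 J2 <6,2,4>
PS:2↔5 J2 <6,2,5>
PS:5↔1 J2 <6,2,6>
P:5↔0 J1 <6,3,6>
C:5↔3 J2 <6,3,7>
P:4↔1 J1 <6,4,7>
3×5 − 2×4 − 1×7 = 0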